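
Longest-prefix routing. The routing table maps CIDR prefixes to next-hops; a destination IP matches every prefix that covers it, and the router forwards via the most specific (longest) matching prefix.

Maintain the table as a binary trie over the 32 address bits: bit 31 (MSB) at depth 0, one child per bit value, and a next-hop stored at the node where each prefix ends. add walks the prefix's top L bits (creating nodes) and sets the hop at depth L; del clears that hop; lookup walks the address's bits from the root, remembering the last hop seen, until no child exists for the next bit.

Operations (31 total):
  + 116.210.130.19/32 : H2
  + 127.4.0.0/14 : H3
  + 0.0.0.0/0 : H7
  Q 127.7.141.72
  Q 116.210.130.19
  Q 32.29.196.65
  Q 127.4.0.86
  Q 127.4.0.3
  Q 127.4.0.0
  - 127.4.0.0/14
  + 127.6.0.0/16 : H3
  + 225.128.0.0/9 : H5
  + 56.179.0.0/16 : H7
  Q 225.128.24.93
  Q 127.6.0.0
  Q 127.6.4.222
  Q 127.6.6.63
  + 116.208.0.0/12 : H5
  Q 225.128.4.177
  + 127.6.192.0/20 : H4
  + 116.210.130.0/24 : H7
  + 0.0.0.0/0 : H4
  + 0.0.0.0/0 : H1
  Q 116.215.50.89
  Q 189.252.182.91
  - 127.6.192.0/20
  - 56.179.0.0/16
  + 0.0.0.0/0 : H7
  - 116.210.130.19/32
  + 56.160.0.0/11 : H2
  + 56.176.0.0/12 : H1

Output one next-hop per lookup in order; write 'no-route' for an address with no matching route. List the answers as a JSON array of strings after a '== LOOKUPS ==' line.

Apply in order:
  + 116.210.130.19/32 (H2) depth=32
  + 127.4.0.0/14 (H3) depth=14
  + 0.0.0.0/0 (H7) depth=0
  Q 127.7.141.72: descend 01111111000001 ; hops seen [H7,H3] ; pick H3
  Q 116.210.130.19: descend 01110100110100101000001000010011 ; hops seen [H7,H2] ; pick H2
  Q 32.29.196.65: descend 0 ; hops seen [H7] ; pick H7
  Q 127.4.0.86: descend 01111111000001 ; hops seen [H7,H3] ; pick H3
  Q 127.4.0.3: descend 01111111000001 ; hops seen [H7,H3] ; pick H3
  Q 127.4.0.0: descend 01111111000001 ; hops seen [H7,H3] ; pick H3
  - 127.4.0.0/14 clear@14
  + 127.6.0.0/16 (H3) depth=16
  + 225.128.0.0/9 (H5) depth=9
  + 56.179.0.0/16 (H7) depth=16
  Q 225.128.24.93: descend 111000011 ; hops seen [H7,H5] ; pick H5
  Q 127.6.0.0: descend 0111111100000110 ; hops seen [H7,H3] ; pick H3
  Q 127.6.4.222: descend 0111111100000110 ; hops seen [H7,H3] ; pick H3
  Q 127.6.6.63: descend 0111111100000110 ; hops seen [H7,H3] ; pick H3
  + 116.208.0.0/12 (H5) depth=12
  Q 225.128.4.177: descend 111000011 ; hops seen [H7,H5] ; pick H5
  + 127.6.192.0/20 (H4) depth=20
  + 116.210.130.0/24 (H7) depth=24
  + 0.0.0.0/0 (H4) depth=0
  + 0.0.0.0/0 (H1) depth=0
  Q 116.215.50.89: descend 0111010011010 ; hops seen [H1,H5] ; pick H5
  Q 189.252.182.91: descend 1 ; hops seen [H1] ; pick H1
  - 127.6.192.0/20 clear@20
  - 56.179.0.0/16 clear@16
  + 0.0.0.0/0 (H7) depth=0
  - 116.210.130.19/32 clear@32
  + 56.160.0.0/11 (H2) depth=11
  + 56.176.0.0/12 (H1) depth=12

== LOOKUPS ==
["H3","H2","H7","H3","H3","H3","H5","H3","H3","H3","H5","H5","H1"]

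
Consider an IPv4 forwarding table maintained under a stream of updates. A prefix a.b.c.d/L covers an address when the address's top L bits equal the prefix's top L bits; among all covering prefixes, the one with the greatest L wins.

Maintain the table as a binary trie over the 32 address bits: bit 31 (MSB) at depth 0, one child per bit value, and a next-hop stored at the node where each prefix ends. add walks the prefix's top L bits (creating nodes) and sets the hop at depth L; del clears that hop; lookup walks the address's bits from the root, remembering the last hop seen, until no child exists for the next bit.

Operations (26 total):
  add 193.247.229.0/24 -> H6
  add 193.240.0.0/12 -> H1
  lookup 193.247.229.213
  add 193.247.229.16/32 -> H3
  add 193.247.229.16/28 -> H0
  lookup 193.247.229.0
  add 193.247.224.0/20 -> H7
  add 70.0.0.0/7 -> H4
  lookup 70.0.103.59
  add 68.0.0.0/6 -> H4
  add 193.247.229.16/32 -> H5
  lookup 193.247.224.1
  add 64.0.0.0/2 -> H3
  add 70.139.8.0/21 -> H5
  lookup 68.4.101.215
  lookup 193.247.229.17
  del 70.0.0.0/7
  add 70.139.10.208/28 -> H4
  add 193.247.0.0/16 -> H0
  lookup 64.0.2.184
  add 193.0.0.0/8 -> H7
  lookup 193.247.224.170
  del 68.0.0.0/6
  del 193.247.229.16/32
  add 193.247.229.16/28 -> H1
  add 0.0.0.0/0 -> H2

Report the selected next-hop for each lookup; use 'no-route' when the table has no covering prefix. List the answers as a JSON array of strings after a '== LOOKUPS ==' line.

Trace:
  add 193.247.229.0/24 -> H6 at depth 24
  add 193.240.0.0/12 -> H1 at depth 12
  Q 193.247.229.213: descend 110000011111011111100101 ; hops seen [H1,H6] ; pick H6
  add 193.247.229.16/32 -> H3 at depth 32
  add 193.247.229.16/28 -> H0 at depth 28
  Q 193.247.229.0: descend 110000011111011111100101000 ; hops seen [H1,H6] ; pick H6
  add 193.247.224.0/20 -> H7 at depth 20
  add 70.0.0.0/7 -> H4 at depth 7
  Q 70.0.103.59: descend 0100011 ; hops seen [H4] ; pick H4
  add 68.0.0.0/6 -> H4 at depth 6
  add 193.247.229.16/32 -> H5 at depth 32
  Q 193.247.224.1: descend 110000011111011111100 ; hops seen [H1,H7] ; pick H7
  add 64.0.0.0/2 -> H3 at depth 2
  add 70.139.8.0/21 -> H5 at depth 21
  Q 68.4.101.215: descend 010001 ; hops seen [H3,H4] ; pick H4
  Q 193.247.229.17: descend 1100000111110111111001010001000 ; hops seen [H1,H7,H6,H0] ; pick H0
  del 70.0.0.0/7 (clear depth 7)
  add 70.139.10.208/28 -> H4 at depth 28
  add 193.247.0.0/16 -> H0 at depth 16
  Q 64.0.2.184: descend 01000 ; hops seen [H3] ; pick H3
  add 193.0.0.0/8 -> H7 at depth 8
  Q 193.247.224.170: descend 110000011111011111100 ; hops seen [H7,H1,H0,H7] ; pick H7
  del 68.0.0.0/6 (clear depth 6)
  del 193.247.229.16/32 (clear depth 32)
  add 193.247.229.16/28 -> H1 at depth 28
  add 0.0.0.0/0 -> H2 at depth 0

== LOOKUPS ==
["H6","H6","H4","H7","H4","H0","H3","H7"]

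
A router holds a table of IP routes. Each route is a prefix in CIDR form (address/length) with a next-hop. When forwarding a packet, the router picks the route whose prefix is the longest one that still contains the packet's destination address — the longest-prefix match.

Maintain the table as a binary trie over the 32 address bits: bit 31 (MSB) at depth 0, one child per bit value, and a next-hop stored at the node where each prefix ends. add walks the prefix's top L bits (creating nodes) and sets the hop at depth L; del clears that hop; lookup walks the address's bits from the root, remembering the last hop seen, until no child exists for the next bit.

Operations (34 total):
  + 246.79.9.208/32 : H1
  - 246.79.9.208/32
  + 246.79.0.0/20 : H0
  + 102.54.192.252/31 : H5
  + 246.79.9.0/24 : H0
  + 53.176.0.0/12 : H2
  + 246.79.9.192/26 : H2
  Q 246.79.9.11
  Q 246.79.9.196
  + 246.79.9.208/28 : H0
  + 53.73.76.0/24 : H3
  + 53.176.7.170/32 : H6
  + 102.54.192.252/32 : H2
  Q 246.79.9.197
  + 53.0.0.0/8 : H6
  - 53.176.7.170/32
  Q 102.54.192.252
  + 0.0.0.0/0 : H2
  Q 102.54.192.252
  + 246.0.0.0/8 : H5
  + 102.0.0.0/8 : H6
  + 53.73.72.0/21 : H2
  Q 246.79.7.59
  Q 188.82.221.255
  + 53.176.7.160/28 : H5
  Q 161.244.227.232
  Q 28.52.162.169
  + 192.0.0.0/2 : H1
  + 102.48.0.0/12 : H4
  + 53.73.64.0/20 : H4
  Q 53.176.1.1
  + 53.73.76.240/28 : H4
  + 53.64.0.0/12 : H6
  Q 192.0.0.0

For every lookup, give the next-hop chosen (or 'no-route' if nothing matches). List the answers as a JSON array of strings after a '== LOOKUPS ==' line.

Apply in order:
  + 246.79.9.208/32 (H1) depth=32
  - 246.79.9.208/32 clear@32
  + 246.79.0.0/20 (H0) depth=20
  + 102.54.192.252/31 (H5) depth=31
  + 246.79.9.0/24 (H0) depth=24
  + 53.176.0.0/12 (H2) depth=12
  + 246.79.9.192/26 (H2) depth=26
  lookup 246.79.9.11: bits 111101100100111100001001 walk d0:-→d1:-→d2:-→d3:-→d4:-→d5:-→d6:-→d7:-→d8:-→d9:-→d10:-→d11:-→d12:-→d13:-→d14:-→d15:-→d16:-→d17:-→d18:-→d19:-→d20:H0→d21:-→d22:-→d23:-→d24:H0 -> H0
  lookup 246.79.9.196: bits 111101100100111100001001110 walk d0:-→d1:-→d2:-→d3:-→d4:-→d5:-→d6:-→d7:-→d8:-→d9:-→d10:-→d11:-→d12:-→d13:-→d14:-→d15:-→d16:-→d17:-→d18:-→d19:-→d20:H0→d21:-→d22:-→d23:-→d24:H0→d25:-→d26:H2→d27:- -> H2
  + 246.79.9.208/28 (H0) depth=28
  + 53.73.76.0/24 (H3) depth=24
  + 53.176.7.170/32 (H6) depth=32
  + 102.54.192.252/32 (H2) depth=32
  lookup 246.79.9.197: bits 111101100100111100001001110 walk d0:-→d1:-→d2:-→d3:-→d4:-→d5:-→d6:-→d7:-→d8:-→d9:-→d10:-→d11:-→d12:-→d13:-→d14:-→d15:-→d16:-→d17:-→d18:-→d19:-→d20:H0→d21:-→d22:-→d23:-→d24:H0→d25:-→d26:H2→d27:- -> H2
  + 53.0.0.0/8 (H6) depth=8
  - 53.176.7.170/32 clear@32
  lookup 102.54.192.252: bits 01100110001101101100000011111100 walk d0:-→d1:-→d2:-→d3:-→d4:-→d5:-→d6:-→d7:-→d8:-→d9:-→d10:-→d11:-→d12:-→d13:-→d14:-→d15:-→d16:-→d17:-→d18:-→d19:-→d20:-→d21:-→d22:-→d23:-→d24:-→d25:-→d26:-→d27:-→d28:-→d29:-→d30:-→d31:H5→d32:H2 -> H2
  + 0.0.0.0/0 (H2) depth=0
  lookup 102.54.192.252: bits 01100110001101101100000011111100 walk d0:H2→d1:-→d2:-→d3:-→d4:-→d5:-→d6:-→d7:-→d8:-→d9:-→d10:-→d11:-→d12:-→d13:-→d14:-→d15:-→d16:-→d17:-→d18:-→d19:-→d20:-→d21:-→d22:-→d23:-→d24:-→d25:-→d26:-→d27:-→d28:-→d29:-→d30:-→d31:H5→d32:H2 -> H2
  + 246.0.0.0/8 (H5) depth=8
  + 102.0.0.0/8 (H6) depth=8
  + 53.73.72.0/21 (H2) depth=21
  lookup 246.79.7.59: bits 11110110010011110000 walk d0:H2→d1:-→d2:-→d3:-→d4:-→d5:-→d6:-→d7:-→d8:H5→d9:-→d10:-→d11:-→d12:-→d13:-→d14:-→d15:-→d16:-→d17:-→d18:-→d19:-→d20:H0 -> H0
  lookup 188.82.221.255: bits 1 walk d0:H2→d1:- -> H2
  + 53.176.7.160/28 (H5) depth=28
  lookup 161.244.227.232: bits 1 walk d0:H2→d1:- -> H2
  lookup 28.52.162.169: bits 00 walk d0:H2→d1:-→d2:- -> H2
  + 192.0.0.0/2 (H1) depth=2
  + 102.48.0.0/12 (H4) depth=12
  + 53.73.64.0/20 (H4) depth=20
  lookup 53.176.1.1: bits 001101011011000000000 walk d0:H2→d1:-→d2:-→d3:-→d4:-→d5:-→d6:-→d7:-→d8:H6→d9:-→d10:-→d11:-→d12:H2→d13:-→d14:-→d15:-→d16:-→d17:-→d18:-→d19:-→d20:-→d21:- -> H2
  + 53.73.76.240/28 (H4) depth=28
  + 53.64.0.0/12 (H6) depth=12
  lookup 192.0.0.0: bits 11 walk d0:H2→d1:-→d2:H1 -> H1

== LOOKUPS ==
["H0","H2","H2","H2","H2","H0","H2","H2","H2","H2","H1"]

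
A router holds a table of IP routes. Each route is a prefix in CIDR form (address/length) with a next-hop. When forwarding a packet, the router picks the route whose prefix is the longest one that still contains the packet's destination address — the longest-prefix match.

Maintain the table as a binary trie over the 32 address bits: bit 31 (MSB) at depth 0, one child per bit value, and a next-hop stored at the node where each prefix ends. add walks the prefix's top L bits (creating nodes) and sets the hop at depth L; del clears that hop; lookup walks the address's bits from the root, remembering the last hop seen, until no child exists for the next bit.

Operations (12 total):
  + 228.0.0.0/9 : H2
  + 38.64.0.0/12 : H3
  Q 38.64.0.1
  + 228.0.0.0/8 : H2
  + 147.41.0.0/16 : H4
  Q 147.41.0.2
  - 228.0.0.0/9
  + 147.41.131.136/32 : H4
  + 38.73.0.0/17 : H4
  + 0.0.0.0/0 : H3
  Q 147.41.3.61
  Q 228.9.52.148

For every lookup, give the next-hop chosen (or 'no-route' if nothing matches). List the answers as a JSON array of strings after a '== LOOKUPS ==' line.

Apply in order:
  + 228.0.0.0/9 (H2) depth=9
  + 38.64.0.0/12 (H3) depth=12
  ? 38.64.0.1  path d0:-→d1:-→d2:-→d3:-→d4:-→d5:-→d6:-→d7:-→d8:-→d9:-→d10:-→d11:-→d12:H3  best=H3
  + 228.0.0.0/8 (H2) depth=8
  + 147.41.0.0/16 (H4) depth=16
  ? 147.41.0.2  path d0:-→d1:-→d2:-→d3:-→d4:-→d5:-→d6:-→d7:-→d8:-→d9:-→d10:-→d11:-→d12:-→d13:-→d14:-→d15:-→d16:H4  best=H4
  del 228.0.0.0/9 (clear depth 9)
  + 147.41.131.136/32 (H4) depth=32
  + 38.73.0.0/17 (H4) depth=17
  + 0.0.0.0/0 (H3) depth=0
  ? 147.41.3.61  path d0:H3→d1:-→d2:-→d3:-→d4:-→d5:-→d6:-→d7:-→d8:-→d9:-→d10:-→d11:-→d12:-→d13:-→d14:-→d15:-→d16:H4  best=H4
  ? 228.9.52.148  path d0:H3→d1:-→d2:-→d3:-→d4:-→d5:-→d6:-→d7:-→d8:H2→d9:-  best=H2

== LOOKUPS ==
["H3","H4","H4","H2"]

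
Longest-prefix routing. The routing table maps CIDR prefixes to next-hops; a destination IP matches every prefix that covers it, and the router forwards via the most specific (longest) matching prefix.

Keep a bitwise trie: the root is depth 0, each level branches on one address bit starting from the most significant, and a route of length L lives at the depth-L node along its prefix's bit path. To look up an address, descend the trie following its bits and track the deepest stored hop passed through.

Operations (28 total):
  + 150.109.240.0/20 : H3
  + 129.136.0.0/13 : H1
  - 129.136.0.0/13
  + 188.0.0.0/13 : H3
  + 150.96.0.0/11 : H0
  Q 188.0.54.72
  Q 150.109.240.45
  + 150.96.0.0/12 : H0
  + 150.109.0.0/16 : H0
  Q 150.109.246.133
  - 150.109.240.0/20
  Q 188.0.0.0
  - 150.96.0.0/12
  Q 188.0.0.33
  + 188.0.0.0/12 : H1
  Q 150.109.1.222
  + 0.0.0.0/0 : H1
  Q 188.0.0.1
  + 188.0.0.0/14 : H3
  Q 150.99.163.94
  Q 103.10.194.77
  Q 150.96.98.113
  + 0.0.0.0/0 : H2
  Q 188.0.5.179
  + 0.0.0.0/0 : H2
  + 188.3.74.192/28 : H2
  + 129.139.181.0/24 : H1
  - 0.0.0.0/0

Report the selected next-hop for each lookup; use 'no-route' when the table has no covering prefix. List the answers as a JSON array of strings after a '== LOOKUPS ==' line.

Process each operation:
  + 150.109.240.0/20 (H3) depth=20
  + 129.136.0.0/13 (H1) depth=13
  del 129.136.0.0/13 (clear depth 13)
  + 188.0.0.0/13 (H3) depth=13
  + 150.96.0.0/11 (H0) depth=11
  ? 188.0.54.72  path d0:-→d1:-→d2:-→d3:-→d4:-→d5:-→d6:-→d7:-→d8:-→d9:-→d10:-→d11:-→d12:-→d13:H3  best=H3
  ? 150.109.240.45  path d0:-→d1:-→d2:-→d3:-→d4:-→d5:-→d6:-→d7:-→d8:-→d9:-→d10:-→d11:H0→d12:-→d13:-→d14:-→d15:-→d16:-→d17:-→d18:-→d19:-→d20:H3  best=H3
  + 150.96.0.0/12 (H0) depth=12
  + 150.109.0.0/16 (H0) depth=16
  ? 150.109.246.133  path d0:-→d1:-→d2:-→d3:-→d4:-→d5:-→d6:-→d7:-→d8:-→d9:-→d10:-→d11:H0→d12:H0→d13:-→d14:-→d15:-→d16:H0→d17:-→d18:-→d19:-→d20:H3  best=H3
  del 150.109.240.0/20 (clear depth 20)
  ? 188.0.0.0  path d0:-→d1:-→d2:-→d3:-→d4:-→d5:-→d6:-→d7:-→d8:-→d9:-→d10:-→d11:-→d12:-→d13:H3  best=H3
  del 150.96.0.0/12 (clear depth 12)
  ? 188.0.0.33  path d0:-→d1:-→d2:-→d3:-→d4:-→d5:-→d6:-→d7:-→d8:-→d9:-→d10:-→d11:-→d12:-→d13:H3  best=H3
  + 188.0.0.0/12 (H1) depth=12
  ? 150.109.1.222  path d0:-→d1:-→d2:-→d3:-→d4:-→d5:-→d6:-→d7:-→d8:-→d9:-→d10:-→d11:H0→d12:-→d13:-→d14:-→d15:-→d16:H0  best=H0
  + 0.0.0.0/0 (H1) depth=0
  ? 188.0.0.1  path d0:H1→d1:-→d2:-→d3:-→d4:-→d5:-→d6:-→d7:-→d8:-→d9:-→d10:-→d11:-→d12:H1→d13:H3  best=H3
  + 188.0.0.0/14 (H3) depth=14
  ? 150.99.163.94  path d0:H1→d1:-→d2:-→d3:-→d4:-→d5:-→d6:-→d7:-→d8:-→d9:-→d10:-→d11:H0→d12:-  best=H0
  ? 103.10.194.77  path d0:H1  best=H1
  ? 150.96.98.113  path d0:H1→d1:-→d2:-→d3:-→d4:-→d5:-→d6:-→d7:-→d8:-→d9:-→d10:-→d11:H0→d12:-  best=H0
  + 0.0.0.0/0 (H2) depth=0
  ? 188.0.5.179  path d0:H2→d1:-→d2:-→d3:-→d4:-→d5:-→d6:-→d7:-→d8:-→d9:-→d10:-→d11:-→d12:H1→d13:H3→d14:H3  best=H3
  + 0.0.0.0/0 (H2) depth=0
  + 188.3.74.192/28 (H2) depth=28
  + 129.139.181.0/24 (H1) depth=24
  del 0.0.0.0/0 (clear depth 0)

== LOOKUPS ==
["H3","H3","H3","H3","H3","H0","H3","H0","H1","H0","H3"]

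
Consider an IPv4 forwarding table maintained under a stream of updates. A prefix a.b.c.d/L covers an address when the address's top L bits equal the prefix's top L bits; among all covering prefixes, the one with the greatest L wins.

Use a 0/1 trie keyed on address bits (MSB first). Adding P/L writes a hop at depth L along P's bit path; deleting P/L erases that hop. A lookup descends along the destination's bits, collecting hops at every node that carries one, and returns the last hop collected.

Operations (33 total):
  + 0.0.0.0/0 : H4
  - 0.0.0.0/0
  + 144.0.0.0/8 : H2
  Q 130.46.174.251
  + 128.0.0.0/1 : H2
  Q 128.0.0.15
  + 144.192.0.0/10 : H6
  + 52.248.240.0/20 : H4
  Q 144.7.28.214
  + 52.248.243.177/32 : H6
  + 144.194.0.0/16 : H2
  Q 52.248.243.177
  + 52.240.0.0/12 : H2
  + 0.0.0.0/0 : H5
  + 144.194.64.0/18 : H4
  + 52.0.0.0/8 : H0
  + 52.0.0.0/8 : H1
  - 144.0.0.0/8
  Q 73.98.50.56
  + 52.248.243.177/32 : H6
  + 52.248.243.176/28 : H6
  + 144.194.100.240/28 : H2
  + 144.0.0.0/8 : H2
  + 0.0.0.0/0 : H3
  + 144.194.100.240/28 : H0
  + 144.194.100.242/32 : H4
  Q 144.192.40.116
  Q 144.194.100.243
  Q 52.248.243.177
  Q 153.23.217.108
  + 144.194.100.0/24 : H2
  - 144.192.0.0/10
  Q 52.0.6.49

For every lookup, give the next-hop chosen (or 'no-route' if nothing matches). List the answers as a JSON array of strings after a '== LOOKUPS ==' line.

Trace:
  + 0.0.0.0/0 (H4) depth=0
  del 0.0.0.0/0 (clear depth 0)
  + 144.0.0.0/8 (H2) depth=8
  Q 130.46.174.251: descend 100 ; hops seen [∅] ; pick no-route
  + 128.0.0.0/1 (H2) depth=1
  Q 128.0.0.15: descend 100 ; hops seen [H2] ; pick H2
  + 144.192.0.0/10 (H6) depth=10
  + 52.248.240.0/20 (H4) depth=20
  Q 144.7.28.214: descend 10010000 ; hops seen [H2,H2] ; pick H2
  + 52.248.243.177/32 (H6) depth=32
  + 144.194.0.0/16 (H2) depth=16
  Q 52.248.243.177: descend 00110100111110001111001110110001 ; hops seen [H4,H6] ; pick H6
  + 52.240.0.0/12 (H2) depth=12
  + 0.0.0.0/0 (H5) depth=0
  + 144.194.64.0/18 (H4) depth=18
  + 52.0.0.0/8 (H0) depth=8
  + 52.0.0.0/8 (H1) depth=8
  del 144.0.0.0/8 (clear depth 8)
  Q 73.98.50.56: descend 0 ; hops seen [H5] ; pick H5
  + 52.248.243.177/32 (H6) depth=32
  + 52.248.243.176/28 (H6) depth=28
  + 144.194.100.240/28 (H2) depth=28
  + 144.0.0.0/8 (H2) depth=8
  + 0.0.0.0/0 (H3) depth=0
  + 144.194.100.240/28 (H0) depth=28
  + 144.194.100.242/32 (H4) depth=32
  Q 144.192.40.116: descend 10010000110000 ; hops seen [H3,H2,H2,H6] ; pick H6
  Q 144.194.100.243: descend 1001000011000010011001001111001 ; hops seen [H3,H2,H2,H6,H2,H4,H0] ; pick H0
  Q 52.248.243.177: descend 00110100111110001111001110110001 ; hops seen [H3,H1,H2,H4,H6,H6] ; pick H6
  Q 153.23.217.108: descend 1001 ; hops seen [H3,H2] ; pick H2
  + 144.194.100.0/24 (H2) depth=24
  del 144.192.0.0/10 (clear depth 10)
  Q 52.0.6.49: descend 00110100 ; hops seen [H3,H1] ; pick H1

== LOOKUPS ==
["no-route","H2","H2","H6","H5","H6","H0","H6","H2","H1"]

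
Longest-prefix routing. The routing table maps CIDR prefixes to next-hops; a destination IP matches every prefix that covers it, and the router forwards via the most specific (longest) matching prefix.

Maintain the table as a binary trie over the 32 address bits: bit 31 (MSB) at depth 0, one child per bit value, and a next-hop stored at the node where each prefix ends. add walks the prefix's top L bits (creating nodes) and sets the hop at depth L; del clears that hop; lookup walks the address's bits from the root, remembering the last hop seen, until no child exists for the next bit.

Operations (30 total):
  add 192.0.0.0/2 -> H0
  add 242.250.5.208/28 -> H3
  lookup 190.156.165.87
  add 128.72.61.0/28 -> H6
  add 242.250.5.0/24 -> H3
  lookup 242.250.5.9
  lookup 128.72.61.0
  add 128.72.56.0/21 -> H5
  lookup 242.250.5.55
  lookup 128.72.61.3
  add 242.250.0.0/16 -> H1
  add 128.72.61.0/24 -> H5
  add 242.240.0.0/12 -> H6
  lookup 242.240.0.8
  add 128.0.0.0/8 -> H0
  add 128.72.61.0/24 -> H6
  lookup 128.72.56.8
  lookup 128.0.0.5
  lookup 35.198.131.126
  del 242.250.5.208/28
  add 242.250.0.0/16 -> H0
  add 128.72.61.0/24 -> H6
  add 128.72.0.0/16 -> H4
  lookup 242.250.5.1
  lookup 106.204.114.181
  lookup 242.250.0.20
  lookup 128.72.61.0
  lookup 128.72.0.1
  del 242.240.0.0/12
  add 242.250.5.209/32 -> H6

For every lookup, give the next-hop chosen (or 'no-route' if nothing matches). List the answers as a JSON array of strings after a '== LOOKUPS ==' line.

Process each operation:
  + 192.0.0.0/2 (H0) depth=2
  + 242.250.5.208/28 (H3) depth=28
  lookup 190.156.165.87: bits 1 walk d0:-→d1:- -> no-route
  + 128.72.61.0/28 (H6) depth=28
  + 242.250.5.0/24 (H3) depth=24
  lookup 242.250.5.9: bits 111100101111101000000101 walk d0:-→d1:-→d2:H0→d3:-→d4:-→d5:-→d6:-→d7:-→d8:-→d9:-→d10:-→d11:-→d12:-→d13:-→d14:-→d15:-→d16:-→d17:-→d18:-→d19:-→d20:-→d21:-→d22:-→d23:-→d24:H3 -> H3
  lookup 128.72.61.0: bits 1000000001001000001111010000 walk d0:-→d1:-→d2:-→d3:-→d4:-→d5:-→d6:-→d7:-→d8:-→d9:-→d10:-→d11:-→d12:-→d13:-→d14:-→d15:-→d16:-→d17:-→d18:-→d19:-→d20:-→d21:-→d22:-→d23:-→d24:-→d25:-→d26:-→d27:-→d28:H6 -> H6
  + 128.72.56.0/21 (H5) depth=21
  lookup 242.250.5.55: bits 111100101111101000000101 walk d0:-→d1:-→d2:H0→d3:-→d4:-→d5:-→d6:-→d7:-→d8:-→d9:-→d10:-→d11:-→d12:-→d13:-→d14:-→d15:-→d16:-→d17:-→d18:-→d19:-→d20:-→d21:-→d22:-→d23:-→d24:H3 -> H3
  lookup 128.72.61.3: bits 1000000001001000001111010000 walk d0:-→d1:-→d2:-→d3:-→d4:-→d5:-→d6:-→d7:-→d8:-→d9:-→d10:-→d11:-→d12:-→d13:-→d14:-→d15:-→d16:-→d17:-→d18:-→d19:-→d20:-→d21:H5→d22:-→d23:-→d24:-→d25:-→d26:-→d27:-→d28:H6 -> H6
  + 242.250.0.0/16 (H1) depth=16
  + 128.72.61.0/24 (H5) depth=24
  + 242.240.0.0/12 (H6) depth=12
  lookup 242.240.0.8: bits 111100101111 walk d0:-→d1:-→d2:H0→d3:-→d4:-→d5:-→d6:-→d7:-→d8:-→d9:-→d10:-→d11:-→d12:H6 -> H6
  + 128.0.0.0/8 (H0) depth=8
  + 128.72.61.0/24 (H6) depth=24
  lookup 128.72.56.8: bits 100000000100100000111 walk d0:-→d1:-→d2:-→d3:-→d4:-→d5:-→d6:-→d7:-→d8:H0→d9:-→d10:-→d11:-→d12:-→d13:-→d14:-→d15:-→d16:-→d17:-→d18:-→d19:-→d20:-→d21:H5 -> H5
  lookup 128.0.0.5: bits 100000000 walk d0:-→d1:-→d2:-→d3:-→d4:-→d5:-→d6:-→d7:-→d8:H0→d9:- -> H0
  lookup 35.198.131.126: bits ε walk d0:- -> no-route
  del 242.250.5.208/28 (clear depth 28)
  + 242.250.0.0/16 (H0) depth=16
  + 128.72.61.0/24 (H6) depth=24
  + 128.72.0.0/16 (H4) depth=16
  lookup 242.250.5.1: bits 111100101111101000000101 walk d0:-→d1:-→d2:H0→d3:-→d4:-→d5:-→d6:-→d7:-→d8:-→d9:-→d10:-→d11:-→d12:H6→d13:-→d14:-→d15:-→d16:H0→d17:-→d18:-→d19:-→d20:-→d21:-→d22:-→d23:-→d24:H3 -> H3
  lookup 106.204.114.181: bits ε walk d0:- -> no-route
  lookup 242.250.0.20: bits 111100101111101000000 walk d0:-→d1:-→d2:H0→d3:-→d4:-→d5:-→d6:-→d7:-→d8:-→d9:-→d10:-→d11:-→d12:H6→d13:-→d14:-→d15:-→d16:H0→d17:-→d18:-→d19:-→d20:-→d21:- -> H0
  lookup 128.72.61.0: bits 1000000001001000001111010000 walk d0:-→d1:-→d2:-→d3:-→d4:-→d5:-→d6:-→d7:-→d8:H0→d9:-→d10:-→d11:-→d12:-→d13:-→d14:-→d15:-→d16:H4→d17:-→d18:-→d19:-→d20:-→d21:H5→d22:-→d23:-→d24:H6→d25:-→d26:-→d27:-→d28:H6 -> H6
  lookup 128.72.0.1: bits 100000000100100000 walk d0:-→d1:-→d2:-→d3:-→d4:-→d5:-→d6:-→d7:-→d8:H0→d9:-→d10:-→d11:-→d12:-→d13:-→d14:-→d15:-→d16:H4→d17:-→d18:- -> H4
  del 242.240.0.0/12 (clear depth 12)
  + 242.250.5.209/32 (H6) depth=32

== LOOKUPS ==
["no-route","H3","H6","H3","H6","H6","H5","H0","no-route","H3","no-route","H0","H6","H4"]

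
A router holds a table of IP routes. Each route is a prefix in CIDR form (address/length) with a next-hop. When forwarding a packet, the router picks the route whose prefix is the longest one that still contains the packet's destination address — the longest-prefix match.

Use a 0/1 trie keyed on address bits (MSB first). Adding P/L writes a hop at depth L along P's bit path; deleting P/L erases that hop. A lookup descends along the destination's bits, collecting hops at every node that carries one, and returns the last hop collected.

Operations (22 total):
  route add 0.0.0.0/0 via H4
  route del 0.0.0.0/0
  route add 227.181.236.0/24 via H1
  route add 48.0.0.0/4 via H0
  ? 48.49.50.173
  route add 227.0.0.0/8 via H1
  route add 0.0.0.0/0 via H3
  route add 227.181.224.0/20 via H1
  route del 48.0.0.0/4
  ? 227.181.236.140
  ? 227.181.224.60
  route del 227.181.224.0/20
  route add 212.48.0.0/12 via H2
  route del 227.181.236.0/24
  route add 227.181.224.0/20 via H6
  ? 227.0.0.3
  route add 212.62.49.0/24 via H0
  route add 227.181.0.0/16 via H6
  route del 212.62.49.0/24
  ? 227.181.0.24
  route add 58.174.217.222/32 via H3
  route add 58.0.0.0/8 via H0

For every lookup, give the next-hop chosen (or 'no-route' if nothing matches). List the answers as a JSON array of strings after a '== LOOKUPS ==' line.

Process each operation:
  + 0.0.0.0/0 (H4) depth=0
  - 0.0.0.0/0 clear@0
  + 227.181.236.0/24 (H1) depth=24
  + 48.0.0.0/4 (H0) depth=4
  ? 48.49.50.173  path d0:-→d1:-→d2:-→d3:-→d4:H0  best=H0
  + 227.0.0.0/8 (H1) depth=8
  + 0.0.0.0/0 (H3) depth=0
  + 227.181.224.0/20 (H1) depth=20
  - 48.0.0.0/4 clear@4
  ? 227.181.236.140  path d0:H3→d1:-→d2:-→d3:-→d4:-→d5:-→d6:-→d7:-→d8:H1→d9:-→d10:-→d11:-→d12:-→d13:-→d14:-→d15:-→d16:-→d17:-→d18:-→d19:-→d20:H1→d21:-→d22:-→d23:-→d24:H1  best=H1
  ? 227.181.224.60  path d0:H3→d1:-→d2:-→d3:-→d4:-→d5:-→d6:-→d7:-→d8:H1→d9:-→d10:-→d11:-→d12:-→d13:-→d14:-→d15:-→d16:-→d17:-→d18:-→d19:-→d20:H1  best=H1
  - 227.181.224.0/20 clear@20
  + 212.48.0.0/12 (H2) depth=12
  - 227.181.236.0/24 clear@24
  + 227.181.224.0/20 (H6) depth=20
  ? 227.0.0.3  path d0:H3→d1:-→d2:-→d3:-→d4:-→d5:-→d6:-→d7:-→d8:H1  best=H1
  + 212.62.49.0/24 (H0) depth=24
  + 227.181.0.0/16 (H6) depth=16
  - 212.62.49.0/24 clear@24
  ? 227.181.0.24  path d0:H3→d1:-→d2:-→d3:-→d4:-→d5:-→d6:-→d7:-→d8:H1→d9:-→d10:-→d11:-→d12:-→d13:-→d14:-→d15:-→d16:H6  best=H6
  + 58.174.217.222/32 (H3) depth=32
  + 58.0.0.0/8 (H0) depth=8

== LOOKUPS ==
["H0","H1","H1","H1","H6"]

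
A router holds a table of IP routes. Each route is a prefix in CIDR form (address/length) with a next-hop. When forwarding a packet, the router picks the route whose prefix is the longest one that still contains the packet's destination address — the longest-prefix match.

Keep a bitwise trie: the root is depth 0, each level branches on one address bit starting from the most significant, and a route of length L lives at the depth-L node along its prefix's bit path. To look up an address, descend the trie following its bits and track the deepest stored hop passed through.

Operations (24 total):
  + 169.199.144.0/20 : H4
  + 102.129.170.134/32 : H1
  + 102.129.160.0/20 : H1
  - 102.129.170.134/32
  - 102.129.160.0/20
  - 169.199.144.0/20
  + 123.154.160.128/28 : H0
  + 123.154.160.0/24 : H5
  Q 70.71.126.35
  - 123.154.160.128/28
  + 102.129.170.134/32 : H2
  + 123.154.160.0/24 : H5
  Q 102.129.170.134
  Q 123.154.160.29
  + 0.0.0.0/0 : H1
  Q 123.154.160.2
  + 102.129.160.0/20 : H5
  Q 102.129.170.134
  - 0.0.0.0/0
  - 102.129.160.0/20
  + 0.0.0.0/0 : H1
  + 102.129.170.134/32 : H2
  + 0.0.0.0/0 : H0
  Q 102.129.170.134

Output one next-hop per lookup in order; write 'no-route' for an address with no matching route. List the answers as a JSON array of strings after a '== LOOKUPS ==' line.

Process each operation:
  + 169.199.144.0/20 (H4) depth=20
  + 102.129.170.134/32 (H1) depth=32
  + 102.129.160.0/20 (H1) depth=20
  - 102.129.170.134/32 clear@32
  - 102.129.160.0/20 clear@20
  - 169.199.144.0/20 clear@20
  + 123.154.160.128/28 (H0) depth=28
  + 123.154.160.0/24 (H5) depth=24
  ? 70.71.126.35  path d0:-→d1:-→d2:-  best=no-route
  - 123.154.160.128/28 clear@28
  + 102.129.170.134/32 (H2) depth=32
  + 123.154.160.0/24 (H5) depth=24
  ? 102.129.170.134  path d0:-→d1:-→d2:-→d3:-→d4:-→d5:-→d6:-→d7:-→d8:-→d9:-→d10:-→d11:-→d12:-→d13:-→d14:-→d15:-→d16:-→d17:-→d18:-→d19:-→d20:-→d21:-→d22:-→d23:-→d24:-→d25:-→d26:-→d27:-→d28:-→d29:-→d30:-→d31:-→d32:H2  best=H2
  ? 123.154.160.29  path d0:-→d1:-→d2:-→d3:-→d4:-→d5:-→d6:-→d7:-→d8:-→d9:-→d10:-→d11:-→d12:-→d13:-→d14:-→d15:-→d16:-→d17:-→d18:-→d19:-→d20:-→d21:-→d22:-→d23:-→d24:H5  best=H5
  + 0.0.0.0/0 (H1) depth=0
  ? 123.154.160.2  path d0:H1→d1:-→d2:-→d3:-→d4:-→d5:-→d6:-→d7:-→d8:-→d9:-→d10:-→d11:-→d12:-→d13:-→d14:-→d15:-→d16:-→d17:-→d18:-→d19:-→d20:-→d21:-→d22:-→d23:-→d24:H5  best=H5
  + 102.129.160.0/20 (H5) depth=20
  ? 102.129.170.134  path d0:H1→d1:-→d2:-→d3:-→d4:-→d5:-→d6:-→d7:-→d8:-→d9:-→d10:-→d11:-→d12:-→d13:-→d14:-→d15:-→d16:-→d17:-→d18:-→d19:-→d20:H5→d21:-→d22:-→d23:-→d24:-→d25:-→d26:-→d27:-→d28:-→d29:-→d30:-→d31:-→d32:H2  best=H2
  - 0.0.0.0/0 clear@0
  - 102.129.160.0/20 clear@20
  + 0.0.0.0/0 (H1) depth=0
  + 102.129.170.134/32 (H2) depth=32
  + 0.0.0.0/0 (H0) depth=0
  ? 102.129.170.134  path d0:H0→d1:-→d2:-→d3:-→d4:-→d5:-→d6:-→d7:-→d8:-→d9:-→d10:-→d11:-→d12:-→d13:-→d14:-→d15:-→d16:-→d17:-→d18:-→d19:-→d20:-→d21:-→d22:-→d23:-→d24:-→d25:-→d26:-→d27:-→d28:-→d29:-→d30:-→d31:-→d32:H2  best=H2

== LOOKUPS ==
["no-route","H2","H5","H5","H2","H2"]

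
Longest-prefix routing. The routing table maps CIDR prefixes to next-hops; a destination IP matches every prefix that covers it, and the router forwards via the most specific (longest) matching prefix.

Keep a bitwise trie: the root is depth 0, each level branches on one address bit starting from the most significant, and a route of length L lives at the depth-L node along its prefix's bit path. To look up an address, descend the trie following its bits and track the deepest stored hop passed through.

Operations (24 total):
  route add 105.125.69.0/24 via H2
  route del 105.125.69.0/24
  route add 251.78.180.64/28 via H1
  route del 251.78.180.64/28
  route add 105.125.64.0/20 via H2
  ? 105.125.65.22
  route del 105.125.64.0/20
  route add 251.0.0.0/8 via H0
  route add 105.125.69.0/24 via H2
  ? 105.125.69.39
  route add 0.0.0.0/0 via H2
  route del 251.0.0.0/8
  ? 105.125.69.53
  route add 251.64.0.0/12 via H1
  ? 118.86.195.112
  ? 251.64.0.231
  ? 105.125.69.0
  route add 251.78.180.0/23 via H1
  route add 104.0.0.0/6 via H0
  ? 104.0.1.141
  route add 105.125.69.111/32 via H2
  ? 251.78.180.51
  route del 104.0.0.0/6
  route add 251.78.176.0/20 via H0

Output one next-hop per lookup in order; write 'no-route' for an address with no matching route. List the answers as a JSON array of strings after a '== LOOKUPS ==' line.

Trace:
  + 105.125.69.0/24 (H2) depth=24
  del 105.125.69.0/24 (clear depth 24)
  + 251.78.180.64/28 (H1) depth=28
  del 251.78.180.64/28 (clear depth 28)
  + 105.125.64.0/20 (H2) depth=20
  Q 105.125.65.22: descend 011010010111110101000 ; hops seen [H2] ; pick H2
  del 105.125.64.0/20 (clear depth 20)
  + 251.0.0.0/8 (H0) depth=8
  + 105.125.69.0/24 (H2) depth=24
  Q 105.125.69.39: descend 011010010111110101000101 ; hops seen [H2] ; pick H2
  + 0.0.0.0/0 (H2) depth=0
  del 251.0.0.0/8 (clear depth 8)
  Q 105.125.69.53: descend 011010010111110101000101 ; hops seen [H2,H2] ; pick H2
  + 251.64.0.0/12 (H1) depth=12
  Q 118.86.195.112: descend 011 ; hops seen [H2] ; pick H2
  Q 251.64.0.231: descend 111110110100 ; hops seen [H2,H1] ; pick H1
  Q 105.125.69.0: descend 011010010111110101000101 ; hops seen [H2,H2] ; pick H2
  + 251.78.180.0/23 (H1) depth=23
  + 104.0.0.0/6 (H0) depth=6
  Q 104.0.1.141: descend 0110100 ; hops seen [H2,H0] ; pick H0
  + 105.125.69.111/32 (H2) depth=32
  Q 251.78.180.51: descend 1111101101001110101101000 ; hops seen [H2,H1,H1] ; pick H1
  del 104.0.0.0/6 (clear depth 6)
  + 251.78.176.0/20 (H0) depth=20

== LOOKUPS ==
["H2","H2","H2","H2","H1","H2","H0","H1"]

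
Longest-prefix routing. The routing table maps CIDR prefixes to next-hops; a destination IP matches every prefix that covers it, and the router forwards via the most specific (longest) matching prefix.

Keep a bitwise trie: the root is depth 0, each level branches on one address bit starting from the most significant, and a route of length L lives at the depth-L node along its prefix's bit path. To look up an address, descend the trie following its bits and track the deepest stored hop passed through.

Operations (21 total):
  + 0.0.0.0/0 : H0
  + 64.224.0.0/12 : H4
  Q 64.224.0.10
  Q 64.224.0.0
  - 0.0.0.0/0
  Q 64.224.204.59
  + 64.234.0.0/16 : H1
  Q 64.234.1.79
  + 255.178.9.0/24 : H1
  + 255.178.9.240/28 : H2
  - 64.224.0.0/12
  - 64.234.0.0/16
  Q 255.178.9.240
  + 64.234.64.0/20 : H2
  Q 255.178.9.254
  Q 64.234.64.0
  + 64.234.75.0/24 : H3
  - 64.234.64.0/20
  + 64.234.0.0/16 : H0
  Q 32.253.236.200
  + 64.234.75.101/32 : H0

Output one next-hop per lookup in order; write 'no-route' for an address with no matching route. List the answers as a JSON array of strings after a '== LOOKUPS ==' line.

Process each operation:
  add 0.0.0.0/0 -> H0 at depth 0
  add 64.224.0.0/12 -> H4 at depth 12
  ? 64.224.0.10  path d0:H0→d1:-→d2:-→d3:-→d4:-→d5:-→d6:-→d7:-→d8:-→d9:-→d10:-→d11:-→d12:H4  best=H4
  ? 64.224.0.0  path d0:H0→d1:-→d2:-→d3:-→d4:-→d5:-→d6:-→d7:-→d8:-→d9:-→d10:-→d11:-→d12:H4  best=H4
  - 0.0.0.0/0 clear@0
  ? 64.224.204.59  path d0:-→d1:-→d2:-→d3:-→d4:-→d5:-→d6:-→d7:-→d8:-→d9:-→d10:-→d11:-→d12:H4  best=H4
  add 64.234.0.0/16 -> H1 at depth 16
  ? 64.234.1.79  path d0:-→d1:-→d2:-→d3:-→d4:-→d5:-→d6:-→d7:-→d8:-→d9:-→d10:-→d11:-→d12:H4→d13:-→d14:-→d15:-→d16:H1  best=H1
  add 255.178.9.0/24 -> H1 at depth 24
  add 255.178.9.240/28 -> H2 at depth 28
  - 64.224.0.0/12 clear@12
  - 64.234.0.0/16 clear@16
  ? 255.178.9.240  path d0:-→d1:-→d2:-→d3:-→d4:-→d5:-→d6:-→d7:-→d8:-→d9:-→d10:-→d11:-→d12:-→d13:-→d14:-→d15:-→d16:-→d17:-→d18:-→d19:-→d20:-→d21:-→d22:-→d23:-→d24:H1→d25:-→d26:-→d27:-→d28:H2  best=H2
  add 64.234.64.0/20 -> H2 at depth 20
  ? 255.178.9.254  path d0:-→d1:-→d2:-→d3:-→d4:-→d5:-→d6:-→d7:-→d8:-→d9:-→d10:-→d11:-→d12:-→d13:-→d14:-→d15:-→d16:-→d17:-→d18:-→d19:-→d20:-→d21:-→d22:-→d23:-→d24:H1→d25:-→d26:-→d27:-→d28:H2  best=H2
  ? 64.234.64.0  path d0:-→d1:-→d2:-→d3:-→d4:-→d5:-→d6:-→d7:-→d8:-→d9:-→d10:-→d11:-→d12:-→d13:-→d14:-→d15:-→d16:-→d17:-→d18:-→d19:-→d20:H2  best=H2
  add 64.234.75.0/24 -> H3 at depth 24
  - 64.234.64.0/20 clear@20
  add 64.234.0.0/16 -> H0 at depth 16
  ? 32.253.236.200  path d0:-→d1:-  best=no-route
  add 64.234.75.101/32 -> H0 at depth 32

== LOOKUPS ==
["H4","H4","H4","H1","H2","H2","H2","no-route"]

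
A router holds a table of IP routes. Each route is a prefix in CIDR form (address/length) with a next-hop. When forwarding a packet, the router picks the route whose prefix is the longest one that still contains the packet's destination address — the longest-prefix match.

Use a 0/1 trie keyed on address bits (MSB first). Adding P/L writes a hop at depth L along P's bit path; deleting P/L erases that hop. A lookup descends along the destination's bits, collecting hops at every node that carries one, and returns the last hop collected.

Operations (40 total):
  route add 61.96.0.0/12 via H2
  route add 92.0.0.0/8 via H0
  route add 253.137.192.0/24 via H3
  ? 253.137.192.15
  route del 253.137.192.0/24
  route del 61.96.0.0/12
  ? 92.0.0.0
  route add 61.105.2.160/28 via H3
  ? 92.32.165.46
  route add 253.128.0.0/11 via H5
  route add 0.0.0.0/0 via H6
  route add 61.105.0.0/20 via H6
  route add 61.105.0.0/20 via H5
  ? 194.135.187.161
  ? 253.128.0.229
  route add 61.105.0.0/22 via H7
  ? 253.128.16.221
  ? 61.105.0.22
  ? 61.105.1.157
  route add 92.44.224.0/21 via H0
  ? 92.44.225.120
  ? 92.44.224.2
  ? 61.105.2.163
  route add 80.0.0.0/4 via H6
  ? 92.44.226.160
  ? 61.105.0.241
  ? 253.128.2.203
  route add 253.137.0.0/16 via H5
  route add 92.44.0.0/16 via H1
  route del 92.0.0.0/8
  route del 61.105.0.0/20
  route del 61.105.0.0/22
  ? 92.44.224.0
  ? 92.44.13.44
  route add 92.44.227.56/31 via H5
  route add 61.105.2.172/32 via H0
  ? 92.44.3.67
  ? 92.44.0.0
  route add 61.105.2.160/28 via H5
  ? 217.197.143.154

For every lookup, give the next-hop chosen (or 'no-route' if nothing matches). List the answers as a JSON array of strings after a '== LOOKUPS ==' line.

Apply in order:
  add 61.96.0.0/12 -> H2 at depth 12
  add 92.0.0.0/8 -> H0 at depth 8
  add 253.137.192.0/24 -> H3 at depth 24
  ? 253.137.192.15  path d0:-→d1:-→d2:-→d3:-→d4:-→d5:-→d6:-→d7:-→d8:-→d9:-→d10:-→d11:-→d12:-→d13:-→d14:-→d15:-→d16:-→d17:-→d18:-→d19:-→d20:-→d21:-→d22:-→d23:-→d24:H3  best=H3
  - 253.137.192.0/24 clear@24
  - 61.96.0.0/12 clear@12
  ? 92.0.0.0  path d0:-→d1:-→d2:-→d3:-→d4:-→d5:-→d6:-→d7:-→d8:H0  best=H0
  add 61.105.2.160/28 -> H3 at depth 28
  ? 92.32.165.46  path d0:-→d1:-→d2:-→d3:-→d4:-→d5:-→d6:-→d7:-→d8:H0  best=H0
  add 253.128.0.0/11 -> H5 at depth 11
  add 0.0.0.0/0 -> H6 at depth 0
  add 61.105.0.0/20 -> H6 at depth 20
  add 61.105.0.0/20 -> H5 at depth 20
  ? 194.135.187.161  path d0:H6→d1:-→d2:-  best=H6
  ? 253.128.0.229  path d0:H6→d1:-→d2:-→d3:-→d4:-→d5:-→d6:-→d7:-→d8:-→d9:-→d10:-→d11:H5→d12:-  best=H5
  add 61.105.0.0/22 -> H7 at depth 22
  ? 253.128.16.221  path d0:H6→d1:-→d2:-→d3:-→d4:-→d5:-→d6:-→d7:-→d8:-→d9:-→d10:-→d11:H5→d12:-  best=H5
  ? 61.105.0.22  path d0:H6→d1:-→d2:-→d3:-→d4:-→d5:-→d6:-→d7:-→d8:-→d9:-→d10:-→d11:-→d12:-→d13:-→d14:-→d15:-→d16:-→d17:-→d18:-→d19:-→d20:H5→d21:-→d22:H7  best=H7
  ? 61.105.1.157  path d0:H6→d1:-→d2:-→d3:-→d4:-→d5:-→d6:-→d7:-→d8:-→d9:-→d10:-→d11:-→d12:-→d13:-→d14:-→d15:-→d16:-→d17:-→d18:-→d19:-→d20:H5→d21:-→d22:H7  best=H7
  add 92.44.224.0/21 -> H0 at depth 21
  ? 92.44.225.120  path d0:H6→d1:-→d2:-→d3:-→d4:-→d5:-→d6:-→d7:-→d8:H0→d9:-→d10:-→d11:-→d12:-→d13:-→d14:-→d15:-→d16:-→d17:-→d18:-→d19:-→d20:-→d21:H0  best=H0
  ? 92.44.224.2  path d0:H6→d1:-→d2:-→d3:-→d4:-→d5:-→d6:-→d7:-→d8:H0→d9:-→d10:-→d11:-→d12:-→d13:-→d14:-→d15:-→d16:-→d17:-→d18:-→d19:-→d20:-→d21:H0  best=H0
  ? 61.105.2.163  path d0:H6→d1:-→d2:-→d3:-→d4:-→d5:-→d6:-→d7:-→d8:-→d9:-→d10:-→d11:-→d12:-→d13:-→d14:-→d15:-→d16:-→d17:-→d18:-→d19:-→d20:H5→d21:-→d22:H7→d23:-→d24:-→d25:-→d26:-→d27:-→d28:H3  best=H3
  add 80.0.0.0/4 -> H6 at depth 4
  ? 92.44.226.160  path d0:H6→d1:-→d2:-→d3:-→d4:H6→d5:-→d6:-→d7:-→d8:H0→d9:-→d10:-→d11:-→d12:-→d13:-→d14:-→d15:-→d16:-→d17:-→d18:-→d19:-→d20:-→d21:H0  best=H0
  ? 61.105.0.241  path d0:H6→d1:-→d2:-→d3:-→d4:-→d5:-→d6:-→d7:-→d8:-→d9:-→d10:-→d11:-→d12:-→d13:-→d14:-→d15:-→d16:-→d17:-→d18:-→d19:-→d20:H5→d21:-→d22:H7  best=H7
  ? 253.128.2.203  path d0:H6→d1:-→d2:-→d3:-→d4:-→d5:-→d6:-→d7:-→d8:-→d9:-→d10:-→d11:H5→d12:-  best=H5
  add 253.137.0.0/16 -> H5 at depth 16
  add 92.44.0.0/16 -> H1 at depth 16
  - 92.0.0.0/8 clear@8
  - 61.105.0.0/20 clear@20
  - 61.105.0.0/22 clear@22
  ? 92.44.224.0  path d0:H6→d1:-→d2:-→d3:-→d4:H6→d5:-→d6:-→d7:-→d8:-→d9:-→d10:-→d11:-→d12:-→d13:-→d14:-→d15:-→d16:H1→d17:-→d18:-→d19:-→d20:-→d21:H0  best=H0
  ? 92.44.13.44  path d0:H6→d1:-→d2:-→d3:-→d4:H6→d5:-→d6:-→d7:-→d8:-→d9:-→d10:-→d11:-→d12:-→d13:-→d14:-→d15:-→d16:H1  best=H1
  add 92.44.227.56/31 -> H5 at depth 31
  add 61.105.2.172/32 -> H0 at depth 32
  ? 92.44.3.67  path d0:H6→d1:-→d2:-→d3:-→d4:H6→d5:-→d6:-→d7:-→d8:-→d9:-→d10:-→d11:-→d12:-→d13:-→d14:-→d15:-→d16:H1  best=H1
  ? 92.44.0.0  path d0:H6→d1:-→d2:-→d3:-→d4:H6→d5:-→d6:-→d7:-→d8:-→d9:-→d10:-→d11:-→d12:-→d13:-→d14:-→d15:-→d16:H1  best=H1
  add 61.105.2.160/28 -> H5 at depth 28
  ? 217.197.143.154  path d0:H6→d1:-→d2:-  best=H6

== LOOKUPS ==
["H3","H0","H0","H6","H5","H5","H7","H7","H0","H0","H3","H0","H7","H5","H0","H1","H1","H1","H6"]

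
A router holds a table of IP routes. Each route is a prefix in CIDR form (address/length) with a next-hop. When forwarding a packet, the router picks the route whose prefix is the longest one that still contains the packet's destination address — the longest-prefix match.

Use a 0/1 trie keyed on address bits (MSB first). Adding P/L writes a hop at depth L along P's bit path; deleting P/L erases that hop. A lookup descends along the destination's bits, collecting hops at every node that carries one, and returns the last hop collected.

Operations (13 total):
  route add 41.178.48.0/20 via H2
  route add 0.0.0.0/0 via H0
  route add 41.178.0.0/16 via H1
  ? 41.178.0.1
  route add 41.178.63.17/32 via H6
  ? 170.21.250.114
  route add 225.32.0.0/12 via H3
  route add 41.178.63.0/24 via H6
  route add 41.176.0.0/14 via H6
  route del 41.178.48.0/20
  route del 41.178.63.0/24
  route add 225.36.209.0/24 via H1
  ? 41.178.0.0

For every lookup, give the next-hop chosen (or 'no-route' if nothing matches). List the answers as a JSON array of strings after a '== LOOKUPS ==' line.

Trace:
  add 41.178.48.0/20 -> H2 at depth 20
  add 0.0.0.0/0 -> H0 at depth 0
  add 41.178.0.0/16 -> H1 at depth 16
  Q 41.178.0.1: descend 001010011011001000 ; hops seen [H0,H1] ; pick H1
  add 41.178.63.17/32 -> H6 at depth 32
  Q 170.21.250.114: descend ε ; hops seen [H0] ; pick H0
  add 225.32.0.0/12 -> H3 at depth 12
  add 41.178.63.0/24 -> H6 at depth 24
  add 41.176.0.0/14 -> H6 at depth 14
  del 41.178.48.0/20 (clear depth 20)
  del 41.178.63.0/24 (clear depth 24)
  add 225.36.209.0/24 -> H1 at depth 24
  Q 41.178.0.0: descend 001010011011001000 ; hops seen [H0,H6,H1] ; pick H1

== LOOKUPS ==
["H1","H0","H1"]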